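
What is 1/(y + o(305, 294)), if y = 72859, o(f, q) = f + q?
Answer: 1/73458 ≈ 1.3613e-5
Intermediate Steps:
1/(y + o(305, 294)) = 1/(72859 + (305 + 294)) = 1/(72859 + 599) = 1/73458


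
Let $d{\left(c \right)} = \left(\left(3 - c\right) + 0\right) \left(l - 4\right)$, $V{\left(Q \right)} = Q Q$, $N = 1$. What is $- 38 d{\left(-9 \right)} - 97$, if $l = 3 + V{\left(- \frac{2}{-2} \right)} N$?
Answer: $-97$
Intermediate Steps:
$V{\left(Q \right)} = Q^{2}$
$l = 4$ ($l = 3 + \left(- \frac{2}{-2}\right)^{2} \cdot 1 = 3 + \left(\left(-2\right) \left(- \frac{1}{2}\right)\right)^{2} \cdot 1 = 3 + 1^{2} \cdot 1 = 3 + 1 \cdot 1 = 3 + 1 = 4$)
$d{\left(c \right)} = 0$ ($d{\left(c \right)} = \left(\left(3 - c\right) + 0\right) \left(4 - 4\right) = \left(3 - c\right) 0 = 0$)
$- 38 d{\left(-9 \right)} - 97 = \left(-38\right) 0 - 97 = 0 - 97 = -97$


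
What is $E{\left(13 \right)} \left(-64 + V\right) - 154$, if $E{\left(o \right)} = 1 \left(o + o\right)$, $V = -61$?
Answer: $-3404$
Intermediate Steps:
$E{\left(o \right)} = 2 o$ ($E{\left(o \right)} = 1 \cdot 2 o = 2 o$)
$E{\left(13 \right)} \left(-64 + V\right) - 154 = 2 \cdot 13 \left(-64 - 61\right) - 154 = 26 \left(-125\right) - 154 = -3250 - 154 = -3404$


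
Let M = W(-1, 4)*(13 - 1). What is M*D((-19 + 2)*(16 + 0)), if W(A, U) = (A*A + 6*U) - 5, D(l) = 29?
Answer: 6960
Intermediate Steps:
W(A, U) = -5 + A² + 6*U (W(A, U) = (A² + 6*U) - 5 = -5 + A² + 6*U)
M = 240 (M = (-5 + (-1)² + 6*4)*(13 - 1) = (-5 + 1 + 24)*12 = 20*12 = 240)
M*D((-19 + 2)*(16 + 0)) = 240*29 = 6960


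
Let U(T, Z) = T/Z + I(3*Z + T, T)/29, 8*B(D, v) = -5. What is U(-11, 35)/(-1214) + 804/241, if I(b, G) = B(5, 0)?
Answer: 7926231927/2375700880 ≈ 3.3364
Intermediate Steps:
B(D, v) = -5/8 (B(D, v) = (1/8)*(-5) = -5/8)
I(b, G) = -5/8
U(T, Z) = -5/232 + T/Z (U(T, Z) = T/Z - 5/8/29 = T/Z - 5/8*1/29 = T/Z - 5/232 = -5/232 + T/Z)
U(-11, 35)/(-1214) + 804/241 = (-5/232 - 11/35)/(-1214) + 804/241 = (-5/232 - 11*1/35)*(-1/1214) + 804*(1/241) = (-5/232 - 11/35)*(-1/1214) + 804/241 = -2727/8120*(-1/1214) + 804/241 = 2727/9857680 + 804/241 = 7926231927/2375700880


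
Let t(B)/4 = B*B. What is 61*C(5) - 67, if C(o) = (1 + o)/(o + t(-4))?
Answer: -1419/23 ≈ -61.696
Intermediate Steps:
t(B) = 4*B² (t(B) = 4*(B*B) = 4*B²)
C(o) = (1 + o)/(64 + o) (C(o) = (1 + o)/(o + 4*(-4)²) = (1 + o)/(o + 4*16) = (1 + o)/(o + 64) = (1 + o)/(64 + o))
61*C(5) - 67 = 61*((1 + 5)/(64 + 5)) - 67 = 61*(6/69) - 67 = 61*((1/69)*6) - 67 = 61*(2/23) - 67 = 122/23 - 67 = -1419/23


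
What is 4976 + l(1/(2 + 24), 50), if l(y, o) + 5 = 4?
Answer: 4975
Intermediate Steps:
l(y, o) = -1 (l(y, o) = -5 + 4 = -1)
4976 + l(1/(2 + 24), 50) = 4976 - 1 = 4975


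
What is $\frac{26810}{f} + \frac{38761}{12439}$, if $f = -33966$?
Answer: $\frac{491533268}{211251537} \approx 2.3268$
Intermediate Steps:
$\frac{26810}{f} + \frac{38761}{12439} = \frac{26810}{-33966} + \frac{38761}{12439} = 26810 \left(- \frac{1}{33966}\right) + 38761 \cdot \frac{1}{12439} = - \frac{13405}{16983} + \frac{38761}{12439} = \frac{491533268}{211251537}$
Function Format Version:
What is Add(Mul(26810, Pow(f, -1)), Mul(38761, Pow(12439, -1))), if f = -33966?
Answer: Rational(491533268, 211251537) ≈ 2.3268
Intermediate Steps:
Add(Mul(26810, Pow(f, -1)), Mul(38761, Pow(12439, -1))) = Add(Mul(26810, Pow(-33966, -1)), Mul(38761, Pow(12439, -1))) = Add(Mul(26810, Rational(-1, 33966)), Mul(38761, Rational(1, 12439))) = Add(Rational(-13405, 16983), Rational(38761, 12439)) = Rational(491533268, 211251537)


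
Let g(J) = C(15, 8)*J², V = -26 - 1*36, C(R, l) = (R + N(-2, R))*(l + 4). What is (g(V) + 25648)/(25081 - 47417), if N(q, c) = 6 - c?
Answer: -18901/1396 ≈ -13.539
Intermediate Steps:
C(R, l) = 24 + 6*l (C(R, l) = (R + (6 - R))*(l + 4) = 6*(4 + l) = 24 + 6*l)
V = -62 (V = -26 - 36 = -62)
g(J) = 72*J² (g(J) = (24 + 6*8)*J² = (24 + 48)*J² = 72*J²)
(g(V) + 25648)/(25081 - 47417) = (72*(-62)² + 25648)/(25081 - 47417) = (72*3844 + 25648)/(-22336) = (276768 + 25648)*(-1/22336) = 302416*(-1/22336) = -18901/1396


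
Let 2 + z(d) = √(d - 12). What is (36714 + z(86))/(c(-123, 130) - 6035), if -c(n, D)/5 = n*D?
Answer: 36712/73915 + √74/73915 ≈ 0.49680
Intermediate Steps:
z(d) = -2 + √(-12 + d) (z(d) = -2 + √(d - 12) = -2 + √(-12 + d))
c(n, D) = -5*D*n (c(n, D) = -5*n*D = -5*D*n)
(36714 + z(86))/(c(-123, 130) - 6035) = (36714 + (-2 + √(-12 + 86)))/(-5*130*(-123) - 6035) = (36714 + (-2 + √74))/(79950 - 6035) = (36712 + √74)/73915 = (36712 + √74)*(1/73915) = 36712/73915 + √74/73915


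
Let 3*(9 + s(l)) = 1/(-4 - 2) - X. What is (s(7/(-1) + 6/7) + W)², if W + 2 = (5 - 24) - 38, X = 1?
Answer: 1515361/324 ≈ 4677.0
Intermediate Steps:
W = -59 (W = -2 + ((5 - 24) - 38) = -2 + (-19 - 38) = -2 - 57 = -59)
s(l) = -169/18 (s(l) = -9 + (1/(-4 - 2) - 1*1)/3 = -9 + (1/(-6) - 1)/3 = -9 + (-⅙ - 1)/3 = -9 + (⅓)*(-7/6) = -9 - 7/18 = -169/18)
(s(7/(-1) + 6/7) + W)² = (-169/18 - 59)² = (-1231/18)² = 1515361/324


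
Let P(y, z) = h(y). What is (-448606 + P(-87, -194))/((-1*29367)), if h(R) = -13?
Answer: 448619/29367 ≈ 15.276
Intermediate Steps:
P(y, z) = -13
(-448606 + P(-87, -194))/((-1*29367)) = (-448606 - 13)/((-1*29367)) = -448619/(-29367) = -448619*(-1/29367) = 448619/29367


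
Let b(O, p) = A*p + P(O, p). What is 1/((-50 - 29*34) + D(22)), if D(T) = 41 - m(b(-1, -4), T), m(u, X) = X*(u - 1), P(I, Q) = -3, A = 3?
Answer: -1/643 ≈ -0.0015552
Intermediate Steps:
b(O, p) = -3 + 3*p (b(O, p) = 3*p - 3 = -3 + 3*p)
m(u, X) = X*(-1 + u)
D(T) = 41 + 16*T (D(T) = 41 - T*(-1 + (-3 + 3*(-4))) = 41 - T*(-1 + (-3 - 12)) = 41 - T*(-1 - 15) = 41 - T*(-16) = 41 - (-16)*T = 41 + 16*T)
1/((-50 - 29*34) + D(22)) = 1/((-50 - 29*34) + (41 + 16*22)) = 1/((-50 - 986) + (41 + 352)) = 1/(-1036 + 393) = 1/(-643) = -1/643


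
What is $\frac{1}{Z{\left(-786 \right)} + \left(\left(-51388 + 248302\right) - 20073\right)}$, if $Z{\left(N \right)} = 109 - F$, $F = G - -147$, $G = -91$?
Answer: $\frac{1}{176894} \approx 5.6531 \cdot 10^{-6}$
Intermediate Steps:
$F = 56$ ($F = -91 - -147 = -91 + 147 = 56$)
$Z{\left(N \right)} = 53$ ($Z{\left(N \right)} = 109 - 56 = 53$)
$\frac{1}{Z{\left(-786 \right)} + \left(\left(-51388 + 248302\right) - 20073\right)} = \frac{1}{53 + \left(\left(-51388 + 248302\right) - 20073\right)} = \frac{1}{53 + \left(196914 - 20073\right)} = \frac{1}{53 + 176841} = \frac{1}{176894}$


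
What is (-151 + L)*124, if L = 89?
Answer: -7688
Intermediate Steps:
(-151 + L)*124 = (-151 + 89)*124 = -62*124 = -7688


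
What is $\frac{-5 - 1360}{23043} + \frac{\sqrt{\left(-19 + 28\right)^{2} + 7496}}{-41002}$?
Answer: $- \frac{455}{7681} - \frac{\sqrt{7577}}{41002} \approx -0.06136$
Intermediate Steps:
$\frac{-5 - 1360}{23043} + \frac{\sqrt{\left(-19 + 28\right)^{2} + 7496}}{-41002} = \left(-5 - 1360\right) \frac{1}{23043} + \sqrt{9^{2} + 7496} \left(- \frac{1}{41002}\right) = \left(-1365\right) \frac{1}{23043} + \sqrt{81 + 7496} \left(- \frac{1}{41002}\right) = - \frac{455}{7681} + \sqrt{7577} \left(- \frac{1}{41002}\right) = - \frac{455}{7681} - \frac{\sqrt{7577}}{41002}$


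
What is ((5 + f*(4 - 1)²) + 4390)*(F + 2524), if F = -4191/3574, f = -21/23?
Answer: 454868680080/41101 ≈ 1.1067e+7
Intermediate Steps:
f = -21/23 (f = -21*1/23 = -21/23 ≈ -0.91304)
F = -4191/3574 (F = -4191*1/3574 = -4191/3574 ≈ -1.1726)
((5 + f*(4 - 1)²) + 4390)*(F + 2524) = ((5 - 21*(4 - 1)²/23) + 4390)*(-4191/3574 + 2524) = ((5 - 21/23*3²) + 4390)*(9016585/3574) = ((5 - 21/23*9) + 4390)*(9016585/3574) = ((5 - 189/23) + 4390)*(9016585/3574) = (-74/23 + 4390)*(9016585/3574) = (100896/23)*(9016585/3574) = 454868680080/41101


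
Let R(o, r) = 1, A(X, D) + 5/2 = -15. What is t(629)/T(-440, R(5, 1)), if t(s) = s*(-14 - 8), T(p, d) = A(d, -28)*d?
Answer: 27676/35 ≈ 790.74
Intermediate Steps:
A(X, D) = -35/2 (A(X, D) = -5/2 - 15 = -35/2)
T(p, d) = -35*d/2
t(s) = -22*s (t(s) = s*(-22) = -22*s)
t(629)/T(-440, R(5, 1)) = (-22*629)/((-35/2*1)) = -13838/(-35/2) = -13838*(-2/35) = 27676/35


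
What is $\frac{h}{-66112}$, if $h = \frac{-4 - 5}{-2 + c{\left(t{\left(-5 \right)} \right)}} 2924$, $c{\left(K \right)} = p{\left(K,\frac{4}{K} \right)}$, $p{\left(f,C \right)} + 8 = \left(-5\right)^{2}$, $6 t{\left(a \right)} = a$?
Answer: $\frac{2193}{82640} \approx 0.026537$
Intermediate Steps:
$t{\left(a \right)} = \frac{a}{6}$
$p{\left(f,C \right)} = 17$ ($p{\left(f,C \right)} = -8 + \left(-5\right)^{2} = -8 + 25 = 17$)
$c{\left(K \right)} = 17$
$h = - \frac{8772}{5}$ ($h = \frac{-4 - 5}{-2 + 17} \cdot 2924 = - \frac{9}{15} \cdot 2924 = \left(-9\right) \frac{1}{15} \cdot 2924 = \left(- \frac{3}{5}\right) 2924 = - \frac{8772}{5} \approx -1754.4$)
$\frac{h}{-66112} = - \frac{8772}{5 \left(-66112\right)} = \left(- \frac{8772}{5}\right) \left(- \frac{1}{66112}\right) = \frac{2193}{82640}$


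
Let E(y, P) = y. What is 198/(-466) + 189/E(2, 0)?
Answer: 43839/466 ≈ 94.075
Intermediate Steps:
198/(-466) + 189/E(2, 0) = 198/(-466) + 189/2 = 198*(-1/466) + 189*(½) = -99/233 + 189/2 = 43839/466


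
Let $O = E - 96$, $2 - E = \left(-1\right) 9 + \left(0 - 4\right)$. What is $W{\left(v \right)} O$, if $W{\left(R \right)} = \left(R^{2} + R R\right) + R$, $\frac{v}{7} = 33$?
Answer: $-8663193$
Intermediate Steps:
$v = 231$ ($v = 7 \cdot 33 = 231$)
$E = 15$ ($E = 2 - \left(\left(-1\right) 9 + \left(0 - 4\right)\right) = 2 - \left(-9 + \left(0 - 4\right)\right) = 2 - \left(-9 - 4\right) = 2 - -13 = 2 + 13 = 15$)
$O = -81$ ($O = 15 - 96 = -81$)
$W{\left(R \right)} = R + 2 R^{2}$ ($W{\left(R \right)} = \left(R^{2} + R^{2}\right) + R = 2 R^{2} + R = R + 2 R^{2}$)
$W{\left(v \right)} O = 231 \left(1 + 2 \cdot 231\right) \left(-81\right) = 231 \left(1 + 462\right) \left(-81\right) = 231 \cdot 463 \left(-81\right) = 106953 \left(-81\right) = -8663193$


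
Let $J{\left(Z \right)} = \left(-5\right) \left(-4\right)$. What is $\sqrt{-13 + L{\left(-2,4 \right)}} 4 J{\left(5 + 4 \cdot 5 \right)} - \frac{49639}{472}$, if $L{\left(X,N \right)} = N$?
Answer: $- \frac{49639}{472} + 240 i \approx -105.17 + 240.0 i$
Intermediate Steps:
$J{\left(Z \right)} = 20$
$\sqrt{-13 + L{\left(-2,4 \right)}} 4 J{\left(5 + 4 \cdot 5 \right)} - \frac{49639}{472} = \sqrt{-13 + 4} \cdot 4 \cdot 20 - \frac{49639}{472} = \sqrt{-9} \cdot 4 \cdot 20 - \frac{49639}{472} = 3 i 4 \cdot 20 - \frac{49639}{472} = 12 i 20 - \frac{49639}{472} = 240 i - \frac{49639}{472} = - \frac{49639}{472} + 240 i$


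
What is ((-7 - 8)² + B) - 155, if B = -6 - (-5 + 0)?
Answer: 69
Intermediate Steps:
B = -1 (B = -6 - (-5) = -6 - 1*(-5) = -6 + 5 = -1)
((-7 - 8)² + B) - 155 = ((-7 - 8)² - 1) - 155 = ((-15)² - 1) - 155 = (225 - 1) - 155 = 224 - 155 = 69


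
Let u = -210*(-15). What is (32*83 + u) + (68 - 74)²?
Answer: 5842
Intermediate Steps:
u = 3150
(32*83 + u) + (68 - 74)² = (32*83 + 3150) + (68 - 74)² = (2656 + 3150) + (-6)² = 5806 + 36 = 5842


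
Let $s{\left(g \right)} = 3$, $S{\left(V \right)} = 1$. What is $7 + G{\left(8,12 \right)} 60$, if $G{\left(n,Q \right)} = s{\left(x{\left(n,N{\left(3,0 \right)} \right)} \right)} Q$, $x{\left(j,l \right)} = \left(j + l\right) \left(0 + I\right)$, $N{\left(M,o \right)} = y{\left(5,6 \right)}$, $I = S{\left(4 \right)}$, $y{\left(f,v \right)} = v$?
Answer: $2167$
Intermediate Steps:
$I = 1$
$N{\left(M,o \right)} = 6$
$x{\left(j,l \right)} = j + l$ ($x{\left(j,l \right)} = \left(j + l\right) \left(0 + 1\right) = \left(j + l\right) 1 = j + l$)
$G{\left(n,Q \right)} = 3 Q$
$7 + G{\left(8,12 \right)} 60 = 7 + 3 \cdot 12 \cdot 60 = 7 + 36 \cdot 60 = 7 + 2160 = 2167$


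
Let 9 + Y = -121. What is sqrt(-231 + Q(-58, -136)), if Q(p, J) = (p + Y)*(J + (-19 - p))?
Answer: sqrt(18005) ≈ 134.18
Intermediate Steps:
Y = -130 (Y = -9 - 121 = -130)
Q(p, J) = (-130 + p)*(-19 + J - p) (Q(p, J) = (p - 130)*(J + (-19 - p)) = (-130 + p)*(-19 + J - p))
sqrt(-231 + Q(-58, -136)) = sqrt(-231 + (2470 - 1*(-58)**2 - 130*(-136) + 111*(-58) - 136*(-58))) = sqrt(-231 + (2470 - 1*3364 + 17680 - 6438 + 7888)) = sqrt(-231 + (2470 - 3364 + 17680 - 6438 + 7888)) = sqrt(-231 + 18236) = sqrt(18005)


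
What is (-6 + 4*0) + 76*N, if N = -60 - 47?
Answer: -8138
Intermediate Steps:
N = -107
(-6 + 4*0) + 76*N = (-6 + 4*0) + 76*(-107) = (-6 + 0) - 8132 = -6 - 8132 = -8138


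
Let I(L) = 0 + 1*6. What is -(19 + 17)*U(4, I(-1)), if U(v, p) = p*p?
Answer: -1296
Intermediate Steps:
I(L) = 6 (I(L) = 0 + 6 = 6)
U(v, p) = p**2
-(19 + 17)*U(4, I(-1)) = -(19 + 17)*6**2 = -36*36 = -1*1296 = -1296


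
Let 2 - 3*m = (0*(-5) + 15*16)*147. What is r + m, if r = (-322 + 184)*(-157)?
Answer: 29720/3 ≈ 9906.7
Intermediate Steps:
m = -35278/3 (m = ⅔ - (0*(-5) + 15*16)*147/3 = ⅔ - (0 + 240)*147/3 = ⅔ - 80*147 = ⅔ - ⅓*35280 = ⅔ - 11760 = -35278/3 ≈ -11759.)
r = 21666 (r = -138*(-157) = 21666)
r + m = 21666 - 35278/3 = 29720/3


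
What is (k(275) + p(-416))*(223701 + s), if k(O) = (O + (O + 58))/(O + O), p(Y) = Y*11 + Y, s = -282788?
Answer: 81096671152/275 ≈ 2.9490e+8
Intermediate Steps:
p(Y) = 12*Y (p(Y) = 11*Y + Y = 12*Y)
k(O) = (58 + 2*O)/(2*O) (k(O) = (O + (58 + O))/((2*O)) = (58 + 2*O)*(1/(2*O)) = (58 + 2*O)/(2*O))
(k(275) + p(-416))*(223701 + s) = ((29 + 275)/275 + 12*(-416))*(223701 - 282788) = ((1/275)*304 - 4992)*(-59087) = (304/275 - 4992)*(-59087) = -1372496/275*(-59087) = 81096671152/275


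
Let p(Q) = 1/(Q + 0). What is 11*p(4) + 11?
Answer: 55/4 ≈ 13.750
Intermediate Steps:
p(Q) = 1/Q
11*p(4) + 11 = 11/4 + 11 = 55/4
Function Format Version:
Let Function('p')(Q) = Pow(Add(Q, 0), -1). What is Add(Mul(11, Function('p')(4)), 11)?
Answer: Rational(55, 4) ≈ 13.750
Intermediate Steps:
Function('p')(Q) = Pow(Q, -1)
Add(Mul(11, Function('p')(4)), 11) = Add(Mul(11, Pow(4, -1)), 11) = Add(Mul(11, Rational(1, 4)), 11) = Add(Rational(11, 4), 11) = Rational(55, 4)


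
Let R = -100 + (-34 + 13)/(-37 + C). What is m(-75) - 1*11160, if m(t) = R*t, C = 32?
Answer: -3975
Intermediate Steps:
R = -479/5 (R = -100 + (-34 + 13)/(-37 + 32) = -100 - 21/(-5) = -100 - 21*(-⅕) = -100 + 21/5 = -479/5 ≈ -95.800)
m(t) = -479*t/5
m(-75) - 1*11160 = -479/5*(-75) - 1*11160 = 7185 - 11160 = -3975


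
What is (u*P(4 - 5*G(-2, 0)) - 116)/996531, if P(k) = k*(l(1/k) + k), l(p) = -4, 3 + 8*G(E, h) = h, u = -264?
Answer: -24193/7972248 ≈ -0.0030347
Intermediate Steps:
G(E, h) = -3/8 + h/8
P(k) = k*(-4 + k)
(u*P(4 - 5*G(-2, 0)) - 116)/996531 = (-264*(4 - 5*(-3/8 + (1/8)*0))*(-4 + (4 - 5*(-3/8 + (1/8)*0))) - 116)/996531 = (-264*(4 - 5*(-3/8 + 0))*(-4 + (4 - 5*(-3/8 + 0))) - 116)*(1/996531) = (-264*(4 - 5*(-3/8))*(-4 + (4 - 5*(-3/8))) - 116)*(1/996531) = (-264*(4 + 15/8)*(-4 + (4 + 15/8)) - 116)*(1/996531) = (-1551*(-4 + 47/8) - 116)*(1/996531) = (-1551*15/8 - 116)*(1/996531) = (-264*705/64 - 116)*(1/996531) = (-23265/8 - 116)*(1/996531) = -24193/8*1/996531 = -24193/7972248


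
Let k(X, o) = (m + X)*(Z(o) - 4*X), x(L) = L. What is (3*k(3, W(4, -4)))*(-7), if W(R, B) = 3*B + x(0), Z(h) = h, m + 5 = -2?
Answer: -2016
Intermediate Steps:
m = -7 (m = -5 - 2 = -7)
W(R, B) = 3*B (W(R, B) = 3*B + 0 = 3*B)
k(X, o) = (-7 + X)*(o - 4*X)
(3*k(3, W(4, -4)))*(-7) = (3*(-21*(-4) - 4*3² + 28*3 + 3*(3*(-4))))*(-7) = (3*(-7*(-12) - 4*9 + 84 + 3*(-12)))*(-7) = (3*(84 - 36 + 84 - 36))*(-7) = (3*96)*(-7) = 288*(-7) = -2016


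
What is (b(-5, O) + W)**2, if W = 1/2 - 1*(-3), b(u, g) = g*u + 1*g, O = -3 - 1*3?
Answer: 3025/4 ≈ 756.25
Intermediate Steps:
O = -6 (O = -3 - 3 = -6)
b(u, g) = g + g*u (b(u, g) = g*u + g = g + g*u)
W = 7/2 (W = 1/2 + 3 = 7/2 ≈ 3.5000)
(b(-5, O) + W)**2 = (-6*(1 - 5) + 7/2)**2 = (-6*(-4) + 7/2)**2 = (24 + 7/2)**2 = (55/2)**2 = 3025/4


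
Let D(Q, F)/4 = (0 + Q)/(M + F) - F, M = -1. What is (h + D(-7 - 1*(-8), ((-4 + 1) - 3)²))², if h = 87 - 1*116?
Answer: 36614601/1225 ≈ 29889.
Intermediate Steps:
D(Q, F) = -4*F + 4*Q/(-1 + F) (D(Q, F) = 4*((0 + Q)/(-1 + F) - F) = 4*(Q/(-1 + F) - F) = 4*(-F + Q/(-1 + F)) = -4*F + 4*Q/(-1 + F))
h = -29 (h = 87 - 116 = -29)
(h + D(-7 - 1*(-8), ((-4 + 1) - 3)²))² = (-29 + 4*(((-4 + 1) - 3)² + (-7 - 1*(-8)) - (((-4 + 1) - 3)²)²)/(-1 + ((-4 + 1) - 3)²))² = (-29 + 4*((-3 - 3)² + (-7 + 8) - ((-3 - 3)²)²)/(-1 + (-3 - 3)²))² = (-29 + 4*((-6)² + 1 - ((-6)²)²)/(-1 + (-6)²))² = (-29 + 4*(36 + 1 - 1*36²)/(-1 + 36))² = (-29 + 4*(36 + 1 - 1*1296)/35)² = (-29 + 4*(1/35)*(36 + 1 - 1296))² = (-29 + 4*(1/35)*(-1259))² = (-29 - 5036/35)² = (-6051/35)² = 36614601/1225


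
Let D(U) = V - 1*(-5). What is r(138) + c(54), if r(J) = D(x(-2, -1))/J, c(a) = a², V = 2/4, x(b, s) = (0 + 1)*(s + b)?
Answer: 804827/276 ≈ 2916.0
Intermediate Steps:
x(b, s) = b + s (x(b, s) = 1*(b + s) = b + s)
V = ½ (V = 2*(¼) = ½ ≈ 0.50000)
D(U) = 11/2 (D(U) = ½ - 1*(-5) = ½ + 5 = 11/2)
r(J) = 11/(2*J)
r(138) + c(54) = (11/2)/138 + 54² = (11/2)*(1/138) + 2916 = 11/276 + 2916 = 804827/276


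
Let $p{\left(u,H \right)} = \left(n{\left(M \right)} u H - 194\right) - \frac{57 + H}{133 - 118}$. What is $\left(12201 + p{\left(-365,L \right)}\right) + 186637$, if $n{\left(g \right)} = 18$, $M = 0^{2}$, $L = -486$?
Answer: $\frac{16958463}{5} \approx 3.3917 \cdot 10^{6}$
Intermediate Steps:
$M = 0$
$p{\left(u,H \right)} = - \frac{989}{5} - \frac{H}{15} + 18 H u$ ($p{\left(u,H \right)} = \left(18 u H - 194\right) - \frac{57 + H}{133 - 118} = \left(18 H u - 194\right) - \frac{57 + H}{15} = \left(-194 + 18 H u\right) - \left(57 + H\right) \frac{1}{15} = \left(-194 + 18 H u\right) - \left(\frac{19}{5} + \frac{H}{15}\right) = - \frac{989}{5} - \frac{H}{15} + 18 H u$)
$\left(12201 + p{\left(-365,L \right)}\right) + 186637 = \left(12201 - \left(\frac{827}{5} - 3193020\right)\right) + 186637 = \left(12201 + \left(- \frac{989}{5} + \frac{162}{5} + 3193020\right)\right) + 186637 = \left(12201 + \frac{15964273}{5}\right) + 186637 = \frac{16025278}{5} + 186637 = \frac{16958463}{5}$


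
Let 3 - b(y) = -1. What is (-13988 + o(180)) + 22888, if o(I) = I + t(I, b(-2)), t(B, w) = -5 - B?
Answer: 8895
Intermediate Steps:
b(y) = 4 (b(y) = 3 - 1*(-1) = 3 + 1 = 4)
o(I) = -5 (o(I) = I + (-5 - I) = -5)
(-13988 + o(180)) + 22888 = (-13988 - 5) + 22888 = -13993 + 22888 = 8895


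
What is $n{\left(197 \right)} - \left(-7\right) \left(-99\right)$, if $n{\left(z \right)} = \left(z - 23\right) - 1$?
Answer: $-520$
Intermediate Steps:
$n{\left(z \right)} = -24 + z$ ($n{\left(z \right)} = \left(-23 + z\right) - 1 = -24 + z$)
$n{\left(197 \right)} - \left(-7\right) \left(-99\right) = \left(-24 + 197\right) - \left(-7\right) \left(-99\right) = 173 - 693 = -520$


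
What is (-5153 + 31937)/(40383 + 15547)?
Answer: 13392/27965 ≈ 0.47888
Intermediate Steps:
(-5153 + 31937)/(40383 + 15547) = 26784/55930 = 26784*(1/55930) = 13392/27965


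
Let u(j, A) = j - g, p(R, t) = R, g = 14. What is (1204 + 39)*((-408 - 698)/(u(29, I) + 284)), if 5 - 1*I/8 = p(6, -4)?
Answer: -1374758/299 ≈ -4597.9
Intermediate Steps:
I = -8 (I = 40 - 8*6 = 40 - 48 = -8)
u(j, A) = -14 + j (u(j, A) = j - 1*14 = j - 14 = -14 + j)
(1204 + 39)*((-408 - 698)/(u(29, I) + 284)) = (1204 + 39)*((-408 - 698)/((-14 + 29) + 284)) = 1243*(-1106/(15 + 284)) = 1243*(-1106/299) = -1374758/299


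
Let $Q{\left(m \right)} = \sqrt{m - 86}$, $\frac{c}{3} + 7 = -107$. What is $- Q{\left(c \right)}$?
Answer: $- 2 i \sqrt{107} \approx - 20.688 i$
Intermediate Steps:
$c = -342$ ($c = -21 + 3 \left(-107\right) = -21 - 321 = -342$)
$Q{\left(m \right)} = \sqrt{-86 + m}$
$- Q{\left(c \right)} = - \sqrt{-86 - 342} = - \sqrt{-428} = - 2 i \sqrt{107}$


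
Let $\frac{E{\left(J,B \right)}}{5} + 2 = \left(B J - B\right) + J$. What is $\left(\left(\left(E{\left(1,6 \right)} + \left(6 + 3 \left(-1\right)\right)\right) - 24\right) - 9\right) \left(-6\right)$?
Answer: $210$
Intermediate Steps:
$E{\left(J,B \right)} = -10 - 5 B + 5 J + 5 B J$ ($E{\left(J,B \right)} = -10 + 5 \left(\left(B J - B\right) + J\right) = -10 + 5 \left(\left(- B + B J\right) + J\right) = -10 + 5 \left(J - B + B J\right) = -10 + \left(- 5 B + 5 J + 5 B J\right) = -10 - 5 B + 5 J + 5 B J$)
$\left(\left(\left(E{\left(1,6 \right)} + \left(6 + 3 \left(-1\right)\right)\right) - 24\right) - 9\right) \left(-6\right) = \left(\left(\left(\left(-10 - 30 + 5 \cdot 1 + 5 \cdot 6 \cdot 1\right) + \left(6 + 3 \left(-1\right)\right)\right) - 24\right) - 9\right) \left(-6\right) = \left(\left(\left(\left(-10 - 30 + 5 + 30\right) + \left(6 - 3\right)\right) - 24\right) - 9\right) \left(-6\right) = \left(\left(\left(-5 + 3\right) - 24\right) - 9\right) \left(-6\right) = \left(\left(-2 - 24\right) - 9\right) \left(-6\right) = \left(-26 - 9\right) \left(-6\right) = \left(-35\right) \left(-6\right) = 210$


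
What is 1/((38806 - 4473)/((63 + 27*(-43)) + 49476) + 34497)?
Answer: 48378/1668930199 ≈ 2.8987e-5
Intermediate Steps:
1/((38806 - 4473)/((63 + 27*(-43)) + 49476) + 34497) = 1/(34333/((63 - 1161) + 49476) + 34497) = 1/(34333/(-1098 + 49476) + 34497) = 1/(34333/48378 + 34497) = 1/(1668930199/48378) = 48378/1668930199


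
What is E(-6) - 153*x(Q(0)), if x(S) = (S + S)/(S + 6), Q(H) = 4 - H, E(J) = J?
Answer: -642/5 ≈ -128.40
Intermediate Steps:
x(S) = 2*S/(6 + S) (x(S) = (2*S)/(6 + S) = 2*S/(6 + S))
E(-6) - 153*x(Q(0)) = -6 - 306*(4 - 1*0)/(6 + (4 - 1*0)) = -6 - 306*(4 + 0)/(6 + (4 + 0)) = -6 - 306*4/(6 + 4) = -6 - 306*4/10 = -6 - 153*⅘ = -6 - 612/5 = -642/5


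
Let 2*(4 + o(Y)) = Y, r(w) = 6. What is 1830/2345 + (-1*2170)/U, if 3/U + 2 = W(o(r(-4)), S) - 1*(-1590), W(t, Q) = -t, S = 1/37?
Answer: -1617171872/1407 ≈ -1.1494e+6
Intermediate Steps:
o(Y) = -4 + Y/2
S = 1/37 ≈ 0.027027
U = 3/1589 (U = 3/(-2 + (-(-4 + (½)*6) - 1*(-1590))) = 3/(-2 + (-(-4 + 3) + 1590)) = 3/(-2 + (-1*(-1) + 1590)) = 3/(-2 + (1 + 1590)) = 3/(-2 + 1591) = 3/1589 ≈ 0.0018880)
1830/2345 + (-1*2170)/U = 1830/2345 + (-1*2170)/(3/1589) = 1830*(1/2345) - 2170*1589/3 = 366/469 - 3448130/3 = -1617171872/1407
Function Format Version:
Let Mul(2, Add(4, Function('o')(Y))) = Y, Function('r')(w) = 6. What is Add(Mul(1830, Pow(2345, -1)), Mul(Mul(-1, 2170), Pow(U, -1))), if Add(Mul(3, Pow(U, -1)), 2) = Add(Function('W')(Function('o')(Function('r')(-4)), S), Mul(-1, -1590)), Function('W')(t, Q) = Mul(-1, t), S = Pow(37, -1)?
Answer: Rational(-1617171872, 1407) ≈ -1.1494e+6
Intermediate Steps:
Function('o')(Y) = Add(-4, Mul(Rational(1, 2), Y))
S = Rational(1, 37) ≈ 0.027027
U = Rational(3, 1589) (U = Mul(3, Pow(Add(-2, Add(Mul(-1, Add(-4, Mul(Rational(1, 2), 6))), Mul(-1, -1590))), -1)) = Mul(3, Pow(Add(-2, Add(Mul(-1, Add(-4, 3)), 1590)), -1)) = Mul(3, Pow(Add(-2, Add(Mul(-1, -1), 1590)), -1)) = Mul(3, Pow(Add(-2, Add(1, 1590)), -1)) = Mul(3, Pow(Add(-2, 1591), -1)) = Mul(3, Pow(1589, -1)) = Mul(3, Rational(1, 1589)) = Rational(3, 1589) ≈ 0.0018880)
Add(Mul(1830, Pow(2345, -1)), Mul(Mul(-1, 2170), Pow(U, -1))) = Add(Mul(1830, Pow(2345, -1)), Mul(Mul(-1, 2170), Pow(Rational(3, 1589), -1))) = Add(Mul(1830, Rational(1, 2345)), Mul(-2170, Rational(1589, 3))) = Add(Rational(366, 469), Rational(-3448130, 3)) = Rational(-1617171872, 1407)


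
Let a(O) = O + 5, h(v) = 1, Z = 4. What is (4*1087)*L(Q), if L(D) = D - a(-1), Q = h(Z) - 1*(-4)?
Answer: 4348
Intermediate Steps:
a(O) = 5 + O
Q = 5 (Q = 1 - 1*(-4) = 1 + 4 = 5)
L(D) = -4 + D (L(D) = D - (5 - 1) = D - 1*4 = D - 4 = -4 + D)
(4*1087)*L(Q) = (4*1087)*(-4 + 5) = 4348*1 = 4348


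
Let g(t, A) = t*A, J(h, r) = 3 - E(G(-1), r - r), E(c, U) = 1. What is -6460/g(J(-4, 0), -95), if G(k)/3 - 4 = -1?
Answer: 34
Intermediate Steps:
G(k) = 9 (G(k) = 12 + 3*(-1) = 12 - 3 = 9)
J(h, r) = 2 (J(h, r) = 3 - 1*1 = 3 - 1 = 2)
g(t, A) = A*t
-6460/g(J(-4, 0), -95) = -6460/((-95*2)) = -6460/(-190) = -6460*(-1/190) = 34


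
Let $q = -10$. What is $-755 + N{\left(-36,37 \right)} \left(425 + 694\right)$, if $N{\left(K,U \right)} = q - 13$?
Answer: $-26492$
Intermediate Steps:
$N{\left(K,U \right)} = -23$ ($N{\left(K,U \right)} = -10 - 13 = -23$)
$-755 + N{\left(-36,37 \right)} \left(425 + 694\right) = -755 - 23 \left(425 + 694\right) = -755 - 25737 = -26492$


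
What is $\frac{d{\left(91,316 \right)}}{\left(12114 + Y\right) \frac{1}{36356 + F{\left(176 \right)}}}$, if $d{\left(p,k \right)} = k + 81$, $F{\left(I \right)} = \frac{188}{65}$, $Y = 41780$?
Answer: $\frac{469120608}{1751555} \approx 267.83$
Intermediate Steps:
$F{\left(I \right)} = \frac{188}{65}$ ($F{\left(I \right)} = 188 \cdot \frac{1}{65} = \frac{188}{65}$)
$d{\left(p,k \right)} = 81 + k$
$\frac{d{\left(91,316 \right)}}{\left(12114 + Y\right) \frac{1}{36356 + F{\left(176 \right)}}} = \frac{81 + 316}{\left(12114 + 41780\right) \frac{1}{36356 + \frac{188}{65}}} = \frac{397}{53894 \frac{1}{\frac{2363328}{65}}} = \frac{397}{53894 \cdot \frac{65}{2363328}} = \frac{397}{\frac{1751555}{1181664}} = 397 \cdot \frac{1181664}{1751555} = \frac{469120608}{1751555}$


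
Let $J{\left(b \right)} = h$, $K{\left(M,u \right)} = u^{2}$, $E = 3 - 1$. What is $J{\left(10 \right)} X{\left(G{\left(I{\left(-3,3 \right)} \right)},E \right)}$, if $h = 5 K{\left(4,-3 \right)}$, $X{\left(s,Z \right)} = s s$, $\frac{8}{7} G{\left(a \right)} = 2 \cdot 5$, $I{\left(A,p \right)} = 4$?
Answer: $\frac{55125}{16} \approx 3445.3$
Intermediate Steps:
$E = 2$ ($E = 3 - 1 = 2$)
$G{\left(a \right)} = \frac{35}{4}$ ($G{\left(a \right)} = \frac{7 \cdot 2 \cdot 5}{8} = \frac{7}{8} \cdot 10 = \frac{35}{4}$)
$X{\left(s,Z \right)} = s^{2}$
$h = 45$ ($h = 5 \left(-3\right)^{2} = 5 \cdot 9 = 45$)
$J{\left(b \right)} = 45$
$J{\left(10 \right)} X{\left(G{\left(I{\left(-3,3 \right)} \right)},E \right)} = 45 \left(\frac{35}{4}\right)^{2} = 45 \cdot \frac{1225}{16} = \frac{55125}{16}$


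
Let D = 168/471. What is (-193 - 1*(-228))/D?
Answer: 785/8 ≈ 98.125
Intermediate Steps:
D = 56/157 (D = 168*(1/471) = 56/157 ≈ 0.35669)
(-193 - 1*(-228))/D = (-193 - 1*(-228))/(56/157) = (-193 + 228)*(157/56) = 35*(157/56) = 785/8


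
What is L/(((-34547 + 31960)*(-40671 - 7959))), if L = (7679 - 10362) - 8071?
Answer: -5377/62902905 ≈ -8.5481e-5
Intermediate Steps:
L = -10754 (L = -2683 - 8071 = -10754)
L/(((-34547 + 31960)*(-40671 - 7959))) = -10754*1/((-40671 - 7959)*(-34547 + 31960)) = -10754/((-2587*(-48630))) = -10754/125805810 = -10754*1/125805810 = -5377/62902905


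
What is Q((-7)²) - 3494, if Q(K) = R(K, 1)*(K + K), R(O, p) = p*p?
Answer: -3396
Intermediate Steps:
R(O, p) = p²
Q(K) = 2*K (Q(K) = 1²*(K + K) = 1*(2*K) = 2*K)
Q((-7)²) - 3494 = 2*(-7)² - 3494 = 2*49 - 3494 = 98 - 3494 = -3396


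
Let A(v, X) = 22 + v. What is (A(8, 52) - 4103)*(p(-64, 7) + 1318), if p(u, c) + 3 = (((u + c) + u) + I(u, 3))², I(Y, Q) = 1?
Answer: -64007195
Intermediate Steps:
p(u, c) = -3 + (1 + c + 2*u)² (p(u, c) = -3 + (((u + c) + u) + 1)² = -3 + (((c + u) + u) + 1)² = -3 + ((c + 2*u) + 1)² = -3 + (1 + c + 2*u)²)
(A(8, 52) - 4103)*(p(-64, 7) + 1318) = ((22 + 8) - 4103)*((-3 + (1 + 7 + 2*(-64))²) + 1318) = (30 - 4103)*((-3 + (1 + 7 - 128)²) + 1318) = -4073*((-3 + (-120)²) + 1318) = -4073*((-3 + 14400) + 1318) = -4073*(14397 + 1318) = -4073*15715 = -64007195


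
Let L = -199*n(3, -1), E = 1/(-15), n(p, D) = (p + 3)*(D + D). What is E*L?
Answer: -796/5 ≈ -159.20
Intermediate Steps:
n(p, D) = 2*D*(3 + p) (n(p, D) = (3 + p)*(2*D) = 2*D*(3 + p))
E = -1/15 ≈ -0.066667
L = 2388 (L = -398*(-1)*(3 + 3) = -398*(-1)*6 = -199*(-12) = 2388)
E*L = -1/15*2388 = -796/5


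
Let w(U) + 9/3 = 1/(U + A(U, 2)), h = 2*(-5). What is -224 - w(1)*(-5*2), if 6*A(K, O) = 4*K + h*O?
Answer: -260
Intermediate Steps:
h = -10
A(K, O) = -5*O/3 + 2*K/3 (A(K, O) = (4*K - 10*O)/6 = (-10*O + 4*K)/6 = -5*O/3 + 2*K/3)
w(U) = -3 + 1/(-10/3 + 5*U/3) (w(U) = -3 + 1/(U + (-5/3*2 + 2*U/3)) = -3 + 1/(U + (-10/3 + 2*U/3)) = -3 + 1/(-10/3 + 5*U/3))
-224 - w(1)*(-5*2) = -224 - 3*(11 - 5*1)/(5*(-2 + 1))*(-5*2) = -224 - (3/5)*(11 - 5)/(-1)*(-10) = -224 - (3/5)*(-1)*6*(-10) = -224 - (-18)*(-10)/5 = -224 - 1*36 = -224 - 36 = -260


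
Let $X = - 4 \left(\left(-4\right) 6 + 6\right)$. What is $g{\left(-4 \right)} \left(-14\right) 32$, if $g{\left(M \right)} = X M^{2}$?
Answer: $-516096$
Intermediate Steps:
$X = 72$ ($X = - 4 \left(-24 + 6\right) = \left(-4\right) \left(-18\right) = 72$)
$g{\left(M \right)} = 72 M^{2}$
$g{\left(-4 \right)} \left(-14\right) 32 = 72 \left(-4\right)^{2} \left(-14\right) 32 = 72 \cdot 16 \left(-14\right) 32 = 1152 \left(-14\right) 32 = \left(-16128\right) 32 = -516096$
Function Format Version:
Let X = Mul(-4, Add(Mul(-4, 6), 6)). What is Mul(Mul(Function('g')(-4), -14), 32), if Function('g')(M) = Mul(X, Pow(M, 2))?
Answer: -516096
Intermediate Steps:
X = 72 (X = Mul(-4, Add(-24, 6)) = Mul(-4, -18) = 72)
Function('g')(M) = Mul(72, Pow(M, 2))
Mul(Mul(Function('g')(-4), -14), 32) = Mul(Mul(Mul(72, Pow(-4, 2)), -14), 32) = Mul(Mul(Mul(72, 16), -14), 32) = Mul(Mul(1152, -14), 32) = Mul(-16128, 32) = -516096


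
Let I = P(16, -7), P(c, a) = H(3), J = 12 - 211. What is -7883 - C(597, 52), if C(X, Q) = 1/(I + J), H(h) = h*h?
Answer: -1497769/190 ≈ -7883.0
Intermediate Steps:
H(h) = h²
J = -199
P(c, a) = 9 (P(c, a) = 3² = 9)
I = 9
C(X, Q) = -1/190 (C(X, Q) = 1/(9 - 199) = 1/(-190) = -1/190)
-7883 - C(597, 52) = -7883 - 1*(-1/190) = -7883 + 1/190 = -1497769/190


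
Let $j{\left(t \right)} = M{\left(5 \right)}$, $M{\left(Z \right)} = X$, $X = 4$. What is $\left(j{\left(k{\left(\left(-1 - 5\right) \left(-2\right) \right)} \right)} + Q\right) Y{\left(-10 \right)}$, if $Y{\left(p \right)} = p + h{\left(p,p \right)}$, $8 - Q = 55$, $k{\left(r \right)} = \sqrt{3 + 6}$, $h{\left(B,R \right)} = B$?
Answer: $860$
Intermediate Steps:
$k{\left(r \right)} = 3$ ($k{\left(r \right)} = \sqrt{9} = 3$)
$Q = -47$ ($Q = 8 - 55 = -47$)
$M{\left(Z \right)} = 4$
$j{\left(t \right)} = 4$
$Y{\left(p \right)} = 2 p$ ($Y{\left(p \right)} = p + p = 2 p$)
$\left(j{\left(k{\left(\left(-1 - 5\right) \left(-2\right) \right)} \right)} + Q\right) Y{\left(-10 \right)} = \left(4 - 47\right) 2 \left(-10\right) = \left(-43\right) \left(-20\right) = 860$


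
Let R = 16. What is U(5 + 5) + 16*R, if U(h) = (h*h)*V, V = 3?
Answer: 556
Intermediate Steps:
U(h) = 3*h² (U(h) = (h*h)*3 = h²*3 = 3*h²)
U(5 + 5) + 16*R = 3*(5 + 5)² + 16*16 = 3*10² + 256 = 3*100 + 256 = 300 + 256 = 556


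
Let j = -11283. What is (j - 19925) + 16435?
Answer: -14773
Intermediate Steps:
(j - 19925) + 16435 = (-11283 - 19925) + 16435 = -31208 + 16435 = -14773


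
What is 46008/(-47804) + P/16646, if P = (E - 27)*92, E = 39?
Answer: -89134194/99468173 ≈ -0.89611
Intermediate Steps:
P = 1104 (P = (39 - 27)*92 = 12*92 = 1104)
46008/(-47804) + P/16646 = 46008/(-47804) + 1104/16646 = 46008*(-1/47804) + 1104*(1/16646) = -11502/11951 + 552/8323 = -89134194/99468173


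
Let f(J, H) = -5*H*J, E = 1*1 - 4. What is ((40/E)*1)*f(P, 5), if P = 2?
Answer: 2000/3 ≈ 666.67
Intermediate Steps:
E = -3 (E = 1 - 4 = -3)
f(J, H) = -5*H*J
((40/E)*1)*f(P, 5) = ((40/(-3))*1)*(-5*5*2) = ((40*(-⅓))*1)*(-50) = -40/3*1*(-50) = -40/3*(-50) = 2000/3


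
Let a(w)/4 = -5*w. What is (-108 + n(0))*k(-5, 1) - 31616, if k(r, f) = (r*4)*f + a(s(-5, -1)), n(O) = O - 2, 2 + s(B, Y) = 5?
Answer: -22816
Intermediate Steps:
s(B, Y) = 3 (s(B, Y) = -2 + 5 = 3)
a(w) = -20*w (a(w) = 4*(-5*w) = -20*w)
n(O) = -2 + O
k(r, f) = -60 + 4*f*r (k(r, f) = (r*4)*f - 20*3 = (4*r)*f - 60 = 4*f*r - 60 = -60 + 4*f*r)
(-108 + n(0))*k(-5, 1) - 31616 = (-108 + (-2 + 0))*(-60 + 4*1*(-5)) - 31616 = (-108 - 2)*(-60 - 20) - 31616 = -110*(-80) - 31616 = 8800 - 31616 = -22816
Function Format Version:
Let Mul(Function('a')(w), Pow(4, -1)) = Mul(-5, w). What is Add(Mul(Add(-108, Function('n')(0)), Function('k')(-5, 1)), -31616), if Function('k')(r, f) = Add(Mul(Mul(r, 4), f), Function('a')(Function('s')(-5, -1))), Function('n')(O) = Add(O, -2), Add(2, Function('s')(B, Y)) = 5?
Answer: -22816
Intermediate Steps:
Function('s')(B, Y) = 3 (Function('s')(B, Y) = Add(-2, 5) = 3)
Function('a')(w) = Mul(-20, w) (Function('a')(w) = Mul(4, Mul(-5, w)) = Mul(-20, w))
Function('n')(O) = Add(-2, O)
Function('k')(r, f) = Add(-60, Mul(4, f, r)) (Function('k')(r, f) = Add(Mul(Mul(r, 4), f), Mul(-20, 3)) = Add(Mul(Mul(4, r), f), -60) = Add(Mul(4, f, r), -60) = Add(-60, Mul(4, f, r)))
Add(Mul(Add(-108, Function('n')(0)), Function('k')(-5, 1)), -31616) = Add(Mul(Add(-108, Add(-2, 0)), Add(-60, Mul(4, 1, -5))), -31616) = Add(Mul(Add(-108, -2), Add(-60, -20)), -31616) = Add(Mul(-110, -80), -31616) = Add(8800, -31616) = -22816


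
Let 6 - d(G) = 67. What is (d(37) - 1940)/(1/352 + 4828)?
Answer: -704352/1699457 ≈ -0.41446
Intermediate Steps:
d(G) = -61 (d(G) = 6 - 1*67 = 6 - 67 = -61)
(d(37) - 1940)/(1/352 + 4828) = (-61 - 1940)/(1/352 + 4828) = -2001/(1/352 + 4828) = -2001/1699457/352 = -2001*352/1699457 = -704352/1699457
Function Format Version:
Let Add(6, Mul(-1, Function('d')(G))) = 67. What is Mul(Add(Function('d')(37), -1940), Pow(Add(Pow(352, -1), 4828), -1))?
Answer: Rational(-704352, 1699457) ≈ -0.41446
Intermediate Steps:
Function('d')(G) = -61 (Function('d')(G) = Add(6, Mul(-1, 67)) = Add(6, -67) = -61)
Mul(Add(Function('d')(37), -1940), Pow(Add(Pow(352, -1), 4828), -1)) = Mul(Add(-61, -1940), Pow(Add(Pow(352, -1), 4828), -1)) = Mul(-2001, Pow(Add(Rational(1, 352), 4828), -1)) = Mul(-2001, Pow(Rational(1699457, 352), -1)) = Mul(-2001, Rational(352, 1699457)) = Rational(-704352, 1699457)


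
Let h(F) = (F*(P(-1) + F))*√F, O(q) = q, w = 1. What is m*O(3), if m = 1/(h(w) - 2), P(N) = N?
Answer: -3/2 ≈ -1.5000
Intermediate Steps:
h(F) = F^(3/2)*(-1 + F) (h(F) = (F*(-1 + F))*√F = F^(3/2)*(-1 + F))
m = -½ (m = 1/(1^(3/2)*(-1 + 1) - 2) = 1/(1*0 - 2) = 1/(0 - 2) = 1/(-2) = -½ ≈ -0.50000)
m*O(3) = -½*3 = -3/2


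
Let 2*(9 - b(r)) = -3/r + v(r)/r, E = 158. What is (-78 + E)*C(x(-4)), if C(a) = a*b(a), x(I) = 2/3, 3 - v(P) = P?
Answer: 1520/3 ≈ 506.67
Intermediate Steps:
v(P) = 3 - P
b(r) = 9 + 3/(2*r) - (3 - r)/(2*r) (b(r) = 9 - (-3/r + (3 - r)/r)/2 = 9 + (3/(2*r) - (3 - r)/(2*r)) = 9 + 3/(2*r) - (3 - r)/(2*r))
x(I) = ⅔ (x(I) = 2*(⅓) = ⅔)
C(a) = 19*a/2 (C(a) = a*(19/2) = 19*a/2)
(-78 + E)*C(x(-4)) = (-78 + 158)*((19/2)*(⅔)) = 80*(19/3) = 1520/3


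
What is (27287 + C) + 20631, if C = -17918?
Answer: 30000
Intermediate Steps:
(27287 + C) + 20631 = (27287 - 17918) + 20631 = 9369 + 20631 = 30000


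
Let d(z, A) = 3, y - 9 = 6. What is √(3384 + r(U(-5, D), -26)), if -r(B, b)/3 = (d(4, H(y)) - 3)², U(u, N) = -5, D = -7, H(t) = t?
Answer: 6*√94 ≈ 58.172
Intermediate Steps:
y = 15 (y = 9 + 6 = 15)
r(B, b) = 0 (r(B, b) = -3*(3 - 3)² = -3*0² = -3*0 = 0)
√(3384 + r(U(-5, D), -26)) = √(3384 + 0) = √3384 = 6*√94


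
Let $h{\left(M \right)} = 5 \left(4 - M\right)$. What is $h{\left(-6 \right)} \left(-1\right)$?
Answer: $-50$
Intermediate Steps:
$h{\left(M \right)} = 20 - 5 M$
$h{\left(-6 \right)} \left(-1\right) = \left(20 - -30\right) \left(-1\right) = \left(20 + 30\right) \left(-1\right) = 50 \left(-1\right) = -50$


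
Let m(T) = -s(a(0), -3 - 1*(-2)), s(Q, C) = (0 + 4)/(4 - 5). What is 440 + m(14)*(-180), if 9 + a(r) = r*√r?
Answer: -280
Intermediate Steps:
a(r) = -9 + r^(3/2) (a(r) = -9 + r*√r = -9 + r^(3/2))
s(Q, C) = -4 (s(Q, C) = 4/(-1) = 4*(-1) = -4)
m(T) = 4 (m(T) = -1*(-4) = 4)
440 + m(14)*(-180) = 440 + 4*(-180) = 440 - 720 = -280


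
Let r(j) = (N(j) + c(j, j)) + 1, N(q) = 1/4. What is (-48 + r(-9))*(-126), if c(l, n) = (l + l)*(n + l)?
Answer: -69867/2 ≈ -34934.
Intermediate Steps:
N(q) = ¼
c(l, n) = 2*l*(l + n) (c(l, n) = (2*l)*(l + n) = 2*l*(l + n))
r(j) = 5/4 + 4*j² (r(j) = (¼ + 2*j*(j + j)) + 1 = (¼ + 2*j*(2*j)) + 1 = (¼ + 4*j²) + 1 = 5/4 + 4*j²)
(-48 + r(-9))*(-126) = (-48 + (5/4 + 4*(-9)²))*(-126) = (-48 + (5/4 + 4*81))*(-126) = (-48 + (5/4 + 324))*(-126) = (-48 + 1301/4)*(-126) = (1109/4)*(-126) = -69867/2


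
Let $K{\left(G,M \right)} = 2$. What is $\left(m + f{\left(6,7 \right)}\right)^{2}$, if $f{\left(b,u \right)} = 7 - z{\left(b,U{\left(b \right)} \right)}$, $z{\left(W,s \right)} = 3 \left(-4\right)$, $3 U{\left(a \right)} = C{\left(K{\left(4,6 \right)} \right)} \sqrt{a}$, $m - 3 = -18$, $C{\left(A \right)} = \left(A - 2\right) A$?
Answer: $16$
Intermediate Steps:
$C{\left(A \right)} = A \left(-2 + A\right)$ ($C{\left(A \right)} = \left(-2 + A\right) A = A \left(-2 + A\right)$)
$m = -15$ ($m = 3 - 18 = -15$)
$U{\left(a \right)} = 0$ ($U{\left(a \right)} = \frac{2 \left(-2 + 2\right) \sqrt{a}}{3} = \frac{2 \cdot 0 \sqrt{a}}{3} = \frac{0 \sqrt{a}}{3} = \frac{1}{3} \cdot 0 = 0$)
$z{\left(W,s \right)} = -12$
$f{\left(b,u \right)} = 19$ ($f{\left(b,u \right)} = 7 - -12 = 7 + 12 = 19$)
$\left(m + f{\left(6,7 \right)}\right)^{2} = \left(-15 + 19\right)^{2} = 4^{2} = 16$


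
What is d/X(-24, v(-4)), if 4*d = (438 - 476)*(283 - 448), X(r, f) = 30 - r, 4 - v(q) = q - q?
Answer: 1045/36 ≈ 29.028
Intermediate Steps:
v(q) = 4 (v(q) = 4 - (q - q) = 4 - 1*0 = 4 + 0 = 4)
d = 3135/2 (d = ((438 - 476)*(283 - 448))/4 = (-38*(-165))/4 = (1/4)*6270 = 3135/2 ≈ 1567.5)
d/X(-24, v(-4)) = 3135/(2*(30 - 1*(-24))) = 3135/(2*(30 + 24)) = (3135/2)/54 = (3135/2)*(1/54) = 1045/36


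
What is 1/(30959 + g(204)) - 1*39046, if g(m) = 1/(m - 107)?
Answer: -117256075007/3003024 ≈ -39046.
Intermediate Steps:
g(m) = 1/(-107 + m)
1/(30959 + g(204)) - 1*39046 = 1/(30959 + 1/(-107 + 204)) - 1*39046 = 1/(30959 + 1/97) - 39046 = 1/(3003024/97) - 39046 = 97/3003024 - 39046 = -117256075007/3003024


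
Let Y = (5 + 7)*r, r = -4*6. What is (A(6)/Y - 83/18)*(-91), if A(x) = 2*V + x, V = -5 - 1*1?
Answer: 60151/144 ≈ 417.72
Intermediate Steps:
V = -6 (V = -5 - 1 = -6)
A(x) = -12 + x (A(x) = 2*(-6) + x = -12 + x)
r = -24
Y = -288 (Y = (5 + 7)*(-24) = 12*(-24) = -288)
(A(6)/Y - 83/18)*(-91) = ((-12 + 6)/(-288) - 83/18)*(-91) = (-6*(-1/288) - 83*1/18)*(-91) = (1/48 - 83/18)*(-91) = -661/144*(-91) = 60151/144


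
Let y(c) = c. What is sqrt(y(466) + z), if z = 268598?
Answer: 6*sqrt(7474) ≈ 518.71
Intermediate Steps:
sqrt(y(466) + z) = sqrt(466 + 268598) = sqrt(269064) = 6*sqrt(7474)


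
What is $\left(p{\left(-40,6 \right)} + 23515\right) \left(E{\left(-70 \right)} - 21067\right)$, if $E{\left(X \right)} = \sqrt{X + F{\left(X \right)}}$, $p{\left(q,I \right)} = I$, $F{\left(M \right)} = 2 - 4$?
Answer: $-495516907 + 141126 i \sqrt{2} \approx -4.9552 \cdot 10^{8} + 1.9958 \cdot 10^{5} i$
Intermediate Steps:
$F{\left(M \right)} = -2$
$E{\left(X \right)} = \sqrt{-2 + X}$ ($E{\left(X \right)} = \sqrt{X - 2} = \sqrt{-2 + X}$)
$\left(p{\left(-40,6 \right)} + 23515\right) \left(E{\left(-70 \right)} - 21067\right) = \left(6 + 23515\right) \left(\sqrt{-2 - 70} - 21067\right) = 23521 \left(\sqrt{-72} - 21067\right) = 23521 \left(6 i \sqrt{2} - 21067\right) = 23521 \left(-21067 + 6 i \sqrt{2}\right) = -495516907 + 141126 i \sqrt{2}$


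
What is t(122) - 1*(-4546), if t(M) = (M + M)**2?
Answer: 64082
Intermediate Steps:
t(M) = 4*M**2 (t(M) = (2*M)**2 = 4*M**2)
t(122) - 1*(-4546) = 4*122**2 - 1*(-4546) = 4*14884 + 4546 = 59536 + 4546 = 64082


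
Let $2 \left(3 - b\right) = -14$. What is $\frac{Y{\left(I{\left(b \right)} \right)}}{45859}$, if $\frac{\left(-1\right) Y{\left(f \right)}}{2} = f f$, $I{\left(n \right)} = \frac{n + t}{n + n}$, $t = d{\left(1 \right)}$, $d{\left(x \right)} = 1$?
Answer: $- \frac{1}{75800} \approx -1.3193 \cdot 10^{-5}$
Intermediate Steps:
$b = 10$ ($b = 3 - -7 = 3 + 7 = 10$)
$t = 1$
$I{\left(n \right)} = \frac{1 + n}{2 n}$ ($I{\left(n \right)} = \frac{n + 1}{n + n} = \frac{1 + n}{2 n}$)
$Y{\left(f \right)} = - 2 f^{2}$ ($Y{\left(f \right)} = - 2 f f = - 2 f^{2}$)
$\frac{Y{\left(I{\left(b \right)} \right)}}{45859} = \frac{\left(-2\right) \left(\frac{1 + 10}{2 \cdot 10}\right)^{2}}{45859} = - 2 \left(\frac{1}{2} \cdot \frac{1}{10} \cdot 11\right)^{2} \cdot \frac{1}{45859} = - 2 \left(\frac{11}{20}\right)^{2} \cdot \frac{1}{45859} = \left(-2\right) \frac{121}{400} \cdot \frac{1}{45859} = \left(- \frac{121}{200}\right) \frac{1}{45859} = - \frac{1}{75800}$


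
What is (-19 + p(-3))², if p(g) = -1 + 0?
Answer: 400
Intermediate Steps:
p(g) = -1
(-19 + p(-3))² = (-19 - 1)² = (-20)² = 400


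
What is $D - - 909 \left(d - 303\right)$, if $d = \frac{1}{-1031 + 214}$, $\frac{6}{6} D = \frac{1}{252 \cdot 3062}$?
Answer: $- \frac{173634511582415}{630416808} \approx -2.7543 \cdot 10^{5}$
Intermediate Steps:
$D = \frac{1}{771624}$ ($D = \frac{1}{252 \cdot 3062} = \frac{1}{771624} \approx 1.296 \cdot 10^{-6}$)
$d = - \frac{1}{817}$ ($d = \frac{1}{-817} = - \frac{1}{817} \approx -0.001224$)
$D - - 909 \left(d - 303\right) = \frac{1}{771624} - - 909 \left(- \frac{1}{817} - 303\right) = \frac{1}{771624} - \left(-909\right) \left(- \frac{247552}{817}\right) = \frac{1}{771624} - \frac{225024768}{817} = - \frac{173634511582415}{630416808}$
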